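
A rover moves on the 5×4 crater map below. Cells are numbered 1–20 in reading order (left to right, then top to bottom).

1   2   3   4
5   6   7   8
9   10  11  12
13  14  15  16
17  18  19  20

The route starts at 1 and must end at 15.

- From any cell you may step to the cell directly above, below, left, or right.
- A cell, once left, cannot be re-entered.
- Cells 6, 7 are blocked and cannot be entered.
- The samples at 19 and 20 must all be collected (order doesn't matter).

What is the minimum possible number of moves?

9

Any route passes through 19 and 20 in some order between 1 and 15. Summing Manhattan distances along each leg and taking the cheapest ordering (1 → 19 → 20 → 15) gives a lower bound of 6 + 1 + 2 = 9 moves.
A route of 9 moves achieves this: 1 → 5 → 9 → 13 → 17 → 18 → 19 → 20 → 16 → 15.
Since 9 matches the lower bound, it is optimal.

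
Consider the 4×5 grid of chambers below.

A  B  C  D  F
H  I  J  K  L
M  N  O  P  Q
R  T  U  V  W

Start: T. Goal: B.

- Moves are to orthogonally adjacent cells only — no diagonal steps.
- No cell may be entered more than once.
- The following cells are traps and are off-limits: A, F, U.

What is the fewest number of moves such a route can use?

3

The Manhattan distance from T to B is |4−1| + |2−2| = 3, so at least 3 moves are needed.
A route of 3 moves achieves this: T → N → I → B.
Since 3 matches the lower bound, it is optimal.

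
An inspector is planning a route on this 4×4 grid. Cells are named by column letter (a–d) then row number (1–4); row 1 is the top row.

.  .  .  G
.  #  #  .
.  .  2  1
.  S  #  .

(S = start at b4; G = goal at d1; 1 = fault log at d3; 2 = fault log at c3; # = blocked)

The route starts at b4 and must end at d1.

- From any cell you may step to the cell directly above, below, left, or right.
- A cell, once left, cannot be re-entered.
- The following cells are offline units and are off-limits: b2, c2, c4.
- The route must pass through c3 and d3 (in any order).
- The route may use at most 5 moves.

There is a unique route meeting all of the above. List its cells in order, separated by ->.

Any route must reach c3 and d3 and still end at d1 within 5 moves, so the order of the required stops is forced.
Route from b4: up 1 to b3, right 2 to d3, up 2 to d1 — 5 moves in all.
Check: all required cells visited; 5 ≤ 5 moves.

b4 -> b3 -> c3 -> d3 -> d2 -> d1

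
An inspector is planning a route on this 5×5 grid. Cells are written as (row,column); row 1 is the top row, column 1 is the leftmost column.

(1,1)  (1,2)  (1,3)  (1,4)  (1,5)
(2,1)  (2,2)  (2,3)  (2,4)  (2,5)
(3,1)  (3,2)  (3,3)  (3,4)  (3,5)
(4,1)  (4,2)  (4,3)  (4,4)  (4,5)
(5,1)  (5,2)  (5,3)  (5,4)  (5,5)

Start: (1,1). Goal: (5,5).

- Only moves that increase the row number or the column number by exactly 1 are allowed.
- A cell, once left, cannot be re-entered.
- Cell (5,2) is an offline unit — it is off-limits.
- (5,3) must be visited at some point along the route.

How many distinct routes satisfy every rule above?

A right/down-only route from (1,1) to (5,5) makes exactly 4 down-moves and 4 right-moves in some order.
With no other constraints that would be C(8,4) = 70 routes.
Split at (5,3) and multiply the segment counts (each segment already excludes blocked cells): (1,1)→(5,3): 10; (5,3)→(5,5): 1; product = 10.
That gives 10 routes.

10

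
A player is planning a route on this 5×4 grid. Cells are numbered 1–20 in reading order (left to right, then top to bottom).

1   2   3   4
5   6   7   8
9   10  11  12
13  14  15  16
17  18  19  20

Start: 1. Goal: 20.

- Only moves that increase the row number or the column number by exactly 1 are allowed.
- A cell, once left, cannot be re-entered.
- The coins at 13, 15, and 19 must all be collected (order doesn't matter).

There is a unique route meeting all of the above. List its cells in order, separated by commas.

1, 5, 9, 13, 14, 15, 19, 20

Moves only go right or down, so the column and row indices never decrease.
Route from 1: 3× down (reaching 13), 2× right (reaching 15), down to 19, right to 20 — 7 moves in all.
Check: all required cells visited.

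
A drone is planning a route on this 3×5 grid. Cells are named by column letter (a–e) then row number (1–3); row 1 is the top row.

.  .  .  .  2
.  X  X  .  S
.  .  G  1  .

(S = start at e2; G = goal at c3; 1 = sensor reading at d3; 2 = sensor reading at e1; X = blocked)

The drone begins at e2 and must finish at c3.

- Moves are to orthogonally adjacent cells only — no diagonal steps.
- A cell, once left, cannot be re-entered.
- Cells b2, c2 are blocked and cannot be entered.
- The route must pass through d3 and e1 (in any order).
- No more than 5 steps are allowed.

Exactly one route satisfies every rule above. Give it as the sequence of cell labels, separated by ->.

e2 -> e1 -> d1 -> d2 -> d3 -> c3

The budget equals the shortest possible length, so every move has to be on a shortest route through the required cells.
Route from e2: up 1 to e1, left 1 to d1, down 2 to d3, left 1 to c3 — 5 moves in all.
Check: all required cells visited; 5 ≤ 5 moves.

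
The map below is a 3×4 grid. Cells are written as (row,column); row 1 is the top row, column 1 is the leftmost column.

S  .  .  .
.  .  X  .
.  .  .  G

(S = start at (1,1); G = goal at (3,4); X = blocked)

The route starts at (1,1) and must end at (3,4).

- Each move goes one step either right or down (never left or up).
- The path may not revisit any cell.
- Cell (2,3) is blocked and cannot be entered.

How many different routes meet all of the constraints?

A right/down-only route from (1,1) to (3,4) makes exactly 2 down-moves and 3 right-moves in some order.
With no other constraints that would be C(5,2) = 10 routes.
Subtract routes through each blocked cell (inclusion–exclusion for overlaps): − through (2,3): 6 → 4.
That gives 4 routes.

4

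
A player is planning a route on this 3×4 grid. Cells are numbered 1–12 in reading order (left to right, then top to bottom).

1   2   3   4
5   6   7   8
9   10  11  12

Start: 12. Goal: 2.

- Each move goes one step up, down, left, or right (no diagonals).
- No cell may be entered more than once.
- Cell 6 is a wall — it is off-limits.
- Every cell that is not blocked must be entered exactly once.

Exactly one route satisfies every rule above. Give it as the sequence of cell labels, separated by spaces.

Need to visit all 11 open cells exactly once, starting at 12 and ending at 2.
Cell 1 has only two open neighbours (5 and 2), so the path must pass straight through it: one of those is the cell it's entered from and the other is where it exits.
Route from 12: 2× up (reaching 4), left to 3, 2× down (reaching 11), 2× left (reaching 9), 2× up (reaching 1), right to 2 — 10 moves in all.
Check: all 11 open cells covered.

12 8 4 3 7 11 10 9 5 1 2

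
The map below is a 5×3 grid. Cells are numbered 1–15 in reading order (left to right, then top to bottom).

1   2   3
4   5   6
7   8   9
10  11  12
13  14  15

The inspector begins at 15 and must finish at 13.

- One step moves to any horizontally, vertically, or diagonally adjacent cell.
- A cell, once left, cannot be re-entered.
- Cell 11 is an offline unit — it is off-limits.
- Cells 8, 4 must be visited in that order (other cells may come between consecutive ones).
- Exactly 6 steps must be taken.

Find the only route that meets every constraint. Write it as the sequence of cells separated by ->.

15 -> 12 -> 8 -> 4 -> 7 -> 10 -> 13

The waypoints must appear in the order 8, 4, with no cell reused.
Route from 15: up 1 to 12, up-left 2 to 4, down 3 to 13 — 6 moves in all.
Check: order respected (8 at step 2, 4 at step 3); 6 moves as required.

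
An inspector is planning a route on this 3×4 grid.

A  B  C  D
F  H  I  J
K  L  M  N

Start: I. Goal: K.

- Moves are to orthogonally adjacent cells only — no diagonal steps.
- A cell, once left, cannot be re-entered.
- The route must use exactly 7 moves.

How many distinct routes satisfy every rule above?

7

Need simple routes of exactly 7 moves from I to K (Manhattan distance 3, so 2 moves are spent on a detour and 2 undoing it).
Enumerating: I C B A F H L K | I C D J N M L K | I M L H B A F K | I J D C B H L K | I J D C B H F K | I J D C B A F K | I J N M L H F K.
That gives 7 routes.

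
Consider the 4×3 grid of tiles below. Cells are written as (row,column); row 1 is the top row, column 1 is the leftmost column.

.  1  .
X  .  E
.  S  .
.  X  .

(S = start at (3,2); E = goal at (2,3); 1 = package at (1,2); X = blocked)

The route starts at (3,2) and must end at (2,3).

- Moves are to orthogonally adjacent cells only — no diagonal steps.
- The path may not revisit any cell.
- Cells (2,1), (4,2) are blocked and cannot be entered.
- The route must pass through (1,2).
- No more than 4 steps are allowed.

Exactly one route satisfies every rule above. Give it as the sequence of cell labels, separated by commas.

The budget equals the shortest possible length, so every move has to be on a shortest route through the required cells.
Route from (3,2): up 2 to (1,2), right 1 to (1,3), down 1 to (2,3) — 4 moves in all.
Check: all required cells visited; 4 ≤ 4 moves.

(3,2), (2,2), (1,2), (1,3), (2,3)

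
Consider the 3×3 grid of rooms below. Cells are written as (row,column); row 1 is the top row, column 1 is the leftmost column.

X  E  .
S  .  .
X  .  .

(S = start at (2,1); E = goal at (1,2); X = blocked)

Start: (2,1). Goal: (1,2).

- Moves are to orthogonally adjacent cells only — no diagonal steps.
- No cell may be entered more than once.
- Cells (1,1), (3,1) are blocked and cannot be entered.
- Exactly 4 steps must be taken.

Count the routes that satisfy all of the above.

1

Need simple routes of exactly 4 moves from (2,1) to (1,2) (Manhattan distance 2, so 1 moves are spent on a detour and 1 undoing it).
Enumerating: (2,1) (2,2) (2,3) (1,3) (1,2).
That gives 1 route.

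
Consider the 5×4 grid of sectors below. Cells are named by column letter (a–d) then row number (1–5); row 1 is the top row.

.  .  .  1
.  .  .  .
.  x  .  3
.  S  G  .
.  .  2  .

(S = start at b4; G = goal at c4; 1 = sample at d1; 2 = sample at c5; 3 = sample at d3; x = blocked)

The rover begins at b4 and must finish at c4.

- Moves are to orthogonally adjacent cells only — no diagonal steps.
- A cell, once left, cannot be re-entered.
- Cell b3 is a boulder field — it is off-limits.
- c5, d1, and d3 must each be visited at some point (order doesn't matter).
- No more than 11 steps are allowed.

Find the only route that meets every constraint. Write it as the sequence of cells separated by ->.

Any route must reach c5, d1, and d3 and still end at c4 within 11 moves, so the order of the required stops is forced.
Route from b4: down to b5, 2× right (reaching d5), 4× up (reaching d1), left to c1, 3× down (reaching c4) — 11 moves in all.
Check: all required cells visited; 11 ≤ 11 moves.

b4 -> b5 -> c5 -> d5 -> d4 -> d3 -> d2 -> d1 -> c1 -> c2 -> c3 -> c4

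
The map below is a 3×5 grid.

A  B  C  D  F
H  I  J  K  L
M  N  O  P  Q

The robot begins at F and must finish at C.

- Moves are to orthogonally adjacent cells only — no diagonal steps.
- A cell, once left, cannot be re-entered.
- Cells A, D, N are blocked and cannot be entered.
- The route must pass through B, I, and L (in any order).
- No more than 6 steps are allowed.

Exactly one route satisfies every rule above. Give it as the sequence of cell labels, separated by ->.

F -> L -> K -> J -> I -> B -> C

Any route must reach B, I, and L and still end at C within 6 moves, so the order of the required stops is forced.
Route from F: down 1 to L, left 3 to I, up 1 to B, right 1 to C — 6 moves in all.
Check: all required cells visited; 6 ≤ 6 moves.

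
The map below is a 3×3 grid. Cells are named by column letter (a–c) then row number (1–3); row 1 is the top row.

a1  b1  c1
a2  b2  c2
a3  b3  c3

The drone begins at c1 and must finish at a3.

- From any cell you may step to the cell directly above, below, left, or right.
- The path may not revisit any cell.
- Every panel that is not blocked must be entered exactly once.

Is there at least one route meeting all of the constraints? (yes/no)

One route that works: c1 → c2 → c3 → b3 → b2 → b1 → a1 → a2 → a3.

yes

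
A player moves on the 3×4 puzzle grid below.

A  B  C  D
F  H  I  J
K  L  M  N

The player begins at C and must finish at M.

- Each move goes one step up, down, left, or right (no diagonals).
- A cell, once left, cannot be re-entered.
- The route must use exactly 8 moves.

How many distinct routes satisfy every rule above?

Need simple routes of exactly 8 moves from C to M (Manhattan distance 2, so 3 moves are spent on a detour and 3 undoing it).
Enumerating: C I H B A F K L M | C B A F K L H I M | C B A F H I J N M | C D J I H F K L M.
That gives 4 routes.

4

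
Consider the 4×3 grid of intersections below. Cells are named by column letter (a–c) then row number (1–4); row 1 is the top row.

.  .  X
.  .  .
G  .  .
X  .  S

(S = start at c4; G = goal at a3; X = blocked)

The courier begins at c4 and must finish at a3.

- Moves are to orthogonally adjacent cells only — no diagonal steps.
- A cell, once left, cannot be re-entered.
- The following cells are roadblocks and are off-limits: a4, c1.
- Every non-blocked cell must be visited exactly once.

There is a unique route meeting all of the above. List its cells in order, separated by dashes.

Need to visit all 10 open cells exactly once, starting at c4 and ending at a3.
Cell a1 has only two open neighbours (a2 and b1), so the path must pass straight through it: one of those is the cell it's entered from and the other is where it exits.
Route from c4: left 1 to b4, up 1 to b3, right 1 to c3, up 1 to c2, left 1 to b2, up 1 to b1, left 1 to a1, down 2 to a3 — 9 moves in all.
Check: all 10 open cells covered.

c4 - b4 - b3 - c3 - c2 - b2 - b1 - a1 - a2 - a3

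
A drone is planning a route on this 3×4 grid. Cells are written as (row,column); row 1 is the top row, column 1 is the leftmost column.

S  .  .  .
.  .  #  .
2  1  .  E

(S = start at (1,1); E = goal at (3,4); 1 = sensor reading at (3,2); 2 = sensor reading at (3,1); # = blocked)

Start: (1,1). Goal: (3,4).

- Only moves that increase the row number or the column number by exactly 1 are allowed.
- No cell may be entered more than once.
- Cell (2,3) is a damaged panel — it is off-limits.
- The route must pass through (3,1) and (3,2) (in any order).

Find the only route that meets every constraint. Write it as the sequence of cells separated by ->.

(1,1) -> (2,1) -> (3,1) -> (3,2) -> (3,3) -> (3,4)

Moves only go right or down, so the column and row indices never decrease.
Route from (1,1): 2× down (reaching (3,1)), 3× right (reaching (3,4)) — 5 moves in all.
Check: all required cells visited.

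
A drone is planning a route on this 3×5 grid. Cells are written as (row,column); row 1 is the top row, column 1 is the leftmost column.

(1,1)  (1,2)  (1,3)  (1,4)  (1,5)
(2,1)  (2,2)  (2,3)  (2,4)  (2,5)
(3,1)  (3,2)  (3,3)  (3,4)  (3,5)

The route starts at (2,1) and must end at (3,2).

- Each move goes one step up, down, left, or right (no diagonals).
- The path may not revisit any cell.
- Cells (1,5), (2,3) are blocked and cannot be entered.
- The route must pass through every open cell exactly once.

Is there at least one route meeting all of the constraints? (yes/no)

Colour the cells like a checkerboard: each orthogonal step flips colour, so a Hamiltonian route alternates colours. Here there are 7 cells of one colour and 6 of the other, with start on the same colour as the goal — the counts and endpoints can't be arranged into an alternating sequence of length 13, so no Hamiltonian route exists.

no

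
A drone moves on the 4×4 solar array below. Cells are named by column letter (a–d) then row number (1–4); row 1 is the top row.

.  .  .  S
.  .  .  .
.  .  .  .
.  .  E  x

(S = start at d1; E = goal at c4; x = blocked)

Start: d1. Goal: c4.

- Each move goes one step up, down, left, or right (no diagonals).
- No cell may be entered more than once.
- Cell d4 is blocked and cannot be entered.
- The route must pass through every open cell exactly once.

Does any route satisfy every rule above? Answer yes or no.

yes

One route that works: d1 → d2 → d3 → c3 → c2 → c1 → b1 → a1 → a2 → b2 → b3 → a3 → a4 → b4 → c4.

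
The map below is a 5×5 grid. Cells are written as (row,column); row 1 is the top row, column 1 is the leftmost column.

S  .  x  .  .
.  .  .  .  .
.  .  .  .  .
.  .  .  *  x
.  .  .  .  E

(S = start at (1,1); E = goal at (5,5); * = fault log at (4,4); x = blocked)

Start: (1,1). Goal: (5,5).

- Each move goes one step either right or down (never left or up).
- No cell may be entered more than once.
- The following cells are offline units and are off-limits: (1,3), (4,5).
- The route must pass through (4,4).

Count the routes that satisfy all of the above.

16

A right/down-only route from (1,1) to (5,5) makes exactly 4 down-moves and 4 right-moves in some order.
With no other constraints that would be C(8,4) = 70 routes.
Split at (4,4) and multiply the segment counts (each segment already excludes blocked cells): (1,1)→(4,4): 16; (4,4)→(5,5): 1; product = 16.
That gives 16 routes.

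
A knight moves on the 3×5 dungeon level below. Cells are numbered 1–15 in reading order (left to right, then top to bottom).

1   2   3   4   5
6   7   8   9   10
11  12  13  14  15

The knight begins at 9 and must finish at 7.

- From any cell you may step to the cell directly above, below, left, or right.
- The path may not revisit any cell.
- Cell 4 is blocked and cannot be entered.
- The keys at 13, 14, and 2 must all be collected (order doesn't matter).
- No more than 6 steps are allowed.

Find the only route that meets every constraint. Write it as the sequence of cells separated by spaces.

9 14 13 8 3 2 7

The budget equals the shortest possible length, so every move has to be on a shortest route through the required cells.
Route from 9: down 1 to 14, left 1 to 13, up 2 to 3, left 1 to 2, down 1 to 7 — 6 moves in all.
Check: all required cells visited; 6 ≤ 6 moves.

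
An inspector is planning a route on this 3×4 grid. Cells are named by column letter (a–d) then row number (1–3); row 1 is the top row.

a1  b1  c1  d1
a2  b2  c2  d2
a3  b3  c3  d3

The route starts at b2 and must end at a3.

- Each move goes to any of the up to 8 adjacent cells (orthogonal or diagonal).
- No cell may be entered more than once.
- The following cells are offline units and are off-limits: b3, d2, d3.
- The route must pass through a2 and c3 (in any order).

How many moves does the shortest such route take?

Any route passes through a2 and c3 in some order between b2 and a3. Summing Chebyshev distances along each leg and taking the cheapest ordering (b2 → c3 → a2 → a3) gives a lower bound of 1 + 2 + 1 = 4 moves.
The shortest route satisfying every rule uses 5 moves: b2 → c3 → c2 → b1 → a2 → a3.
The bound of 4 isn't tight here; checking systematically, no route of length 4 through 4 satisfies every constraint, so 5 is the minimum.

5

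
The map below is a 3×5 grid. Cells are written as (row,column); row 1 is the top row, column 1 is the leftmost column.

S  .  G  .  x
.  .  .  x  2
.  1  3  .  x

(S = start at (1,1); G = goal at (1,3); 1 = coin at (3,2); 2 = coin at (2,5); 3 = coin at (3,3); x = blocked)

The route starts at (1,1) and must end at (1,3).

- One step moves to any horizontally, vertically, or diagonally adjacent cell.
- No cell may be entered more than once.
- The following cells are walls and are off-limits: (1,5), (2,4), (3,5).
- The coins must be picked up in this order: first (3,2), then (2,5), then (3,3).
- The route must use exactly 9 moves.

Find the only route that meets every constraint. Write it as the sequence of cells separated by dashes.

(1,1) - (2,1) - (3,2) - (2,3) - (1,4) - (2,5) - (3,4) - (3,3) - (2,2) - (1,3)

The waypoints must appear in the order (3,2), (2,5), (3,3), with no cell reused.
Route from (1,1): down to (2,1), down-right to (3,2), 2× up-right (reaching (1,4)), down-right to (2,5), down-left to (3,4), left to (3,3), up-left to (2,2), up-right to (1,3) — 9 moves in all.
Check: order respected (1 at step 2, 2 at step 5, 3 at step 7); 9 moves as required.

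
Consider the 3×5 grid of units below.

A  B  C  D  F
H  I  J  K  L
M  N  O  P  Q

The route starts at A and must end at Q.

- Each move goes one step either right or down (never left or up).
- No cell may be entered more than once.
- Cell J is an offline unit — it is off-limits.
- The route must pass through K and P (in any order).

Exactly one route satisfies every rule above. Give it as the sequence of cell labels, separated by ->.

A -> B -> C -> D -> K -> P -> Q

Moves only go right or down, so the column and row indices never decrease.
Route from A: 3× right (reaching D), 2× down (reaching P), right to Q — 6 moves in all.
Check: all required cells visited.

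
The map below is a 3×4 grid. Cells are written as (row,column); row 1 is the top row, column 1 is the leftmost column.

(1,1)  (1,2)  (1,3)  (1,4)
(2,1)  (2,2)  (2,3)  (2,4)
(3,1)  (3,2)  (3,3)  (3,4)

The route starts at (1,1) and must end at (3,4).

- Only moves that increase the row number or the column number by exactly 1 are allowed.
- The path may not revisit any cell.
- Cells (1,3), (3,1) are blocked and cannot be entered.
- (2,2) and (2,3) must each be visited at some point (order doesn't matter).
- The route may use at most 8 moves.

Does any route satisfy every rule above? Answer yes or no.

yes

One route that works: (1,1) → (2,1) → (2,2) → (2,3) → (3,3) → (3,4).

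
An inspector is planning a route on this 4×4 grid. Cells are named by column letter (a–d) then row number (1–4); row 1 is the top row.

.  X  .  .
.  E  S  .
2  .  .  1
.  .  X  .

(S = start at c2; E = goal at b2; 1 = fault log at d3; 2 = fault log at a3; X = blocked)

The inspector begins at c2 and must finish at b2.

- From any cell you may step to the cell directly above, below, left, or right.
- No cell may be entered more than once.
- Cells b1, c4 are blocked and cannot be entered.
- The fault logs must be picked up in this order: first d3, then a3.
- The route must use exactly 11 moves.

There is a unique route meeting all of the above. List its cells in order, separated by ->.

The waypoints must appear in the order d3, a3, with no cell reused.
Route from c2: up 1 to c1, right 1 to d1, down 2 to d3, left 2 to b3, down 1 to b4, left 1 to a4, up 2 to a2, right 1 to b2 — 11 moves in all.
Check: order respected (1 at step 4, 2 at step 9); 11 moves as required.

c2 -> c1 -> d1 -> d2 -> d3 -> c3 -> b3 -> b4 -> a4 -> a3 -> a2 -> b2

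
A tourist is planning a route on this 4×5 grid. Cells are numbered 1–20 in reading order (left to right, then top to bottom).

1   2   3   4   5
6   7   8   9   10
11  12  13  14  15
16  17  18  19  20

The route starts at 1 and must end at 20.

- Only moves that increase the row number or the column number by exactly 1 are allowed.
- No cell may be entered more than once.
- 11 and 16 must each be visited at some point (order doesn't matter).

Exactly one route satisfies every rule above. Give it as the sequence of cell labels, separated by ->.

1 -> 6 -> 11 -> 16 -> 17 -> 18 -> 19 -> 20

Moves only go right or down, so the column and row indices never decrease.
Route from 1: 3× down (reaching 16), 4× right (reaching 20) — 7 moves in all.
Check: all required cells visited.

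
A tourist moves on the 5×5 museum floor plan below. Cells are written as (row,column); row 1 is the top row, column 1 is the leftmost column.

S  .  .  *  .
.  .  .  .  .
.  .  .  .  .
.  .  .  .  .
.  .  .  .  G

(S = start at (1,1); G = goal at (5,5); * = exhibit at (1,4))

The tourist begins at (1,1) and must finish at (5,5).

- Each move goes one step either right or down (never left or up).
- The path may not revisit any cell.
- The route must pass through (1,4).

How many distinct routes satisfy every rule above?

5

A right/down-only route from (1,1) to (5,5) makes exactly 4 down-moves and 4 right-moves in some order.
With no other constraints that would be C(8,4) = 70 routes.
Split at (1,4) and multiply the segment counts: (1,1)→(1,4): 1; (1,4)→(5,5): 5; product = 5.
That gives 5 routes.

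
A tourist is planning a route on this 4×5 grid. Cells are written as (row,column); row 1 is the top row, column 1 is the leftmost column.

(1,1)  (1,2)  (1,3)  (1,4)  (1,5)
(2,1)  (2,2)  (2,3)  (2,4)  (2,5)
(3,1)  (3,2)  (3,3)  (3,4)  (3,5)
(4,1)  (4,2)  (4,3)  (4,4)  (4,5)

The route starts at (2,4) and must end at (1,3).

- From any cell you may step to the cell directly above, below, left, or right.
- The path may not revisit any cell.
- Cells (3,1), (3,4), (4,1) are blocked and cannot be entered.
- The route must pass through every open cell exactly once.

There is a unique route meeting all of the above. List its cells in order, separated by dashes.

Need to visit all 17 open cells exactly once, starting at (2,4) and ending at (1,3).
Route from (2,4): up to (1,4), right to (1,5), 3× down (reaching (4,5)), 3× left (reaching (4,2)), up to (3,2), right to (3,3), up to (2,3), 2× left (reaching (2,1)), up to (1,1), 2× right (reaching (1,3)) — 16 moves in all.
Check: all 17 open cells covered.

(2,4) - (1,4) - (1,5) - (2,5) - (3,5) - (4,5) - (4,4) - (4,3) - (4,2) - (3,2) - (3,3) - (2,3) - (2,2) - (2,1) - (1,1) - (1,2) - (1,3)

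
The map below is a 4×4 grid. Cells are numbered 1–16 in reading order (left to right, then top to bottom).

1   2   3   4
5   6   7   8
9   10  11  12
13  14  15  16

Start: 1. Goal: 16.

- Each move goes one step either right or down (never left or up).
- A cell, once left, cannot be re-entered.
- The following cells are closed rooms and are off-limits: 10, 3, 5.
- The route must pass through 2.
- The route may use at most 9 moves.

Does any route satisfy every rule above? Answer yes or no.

yes

One route that works: 1 → 2 → 6 → 7 → 11 → 15 → 16.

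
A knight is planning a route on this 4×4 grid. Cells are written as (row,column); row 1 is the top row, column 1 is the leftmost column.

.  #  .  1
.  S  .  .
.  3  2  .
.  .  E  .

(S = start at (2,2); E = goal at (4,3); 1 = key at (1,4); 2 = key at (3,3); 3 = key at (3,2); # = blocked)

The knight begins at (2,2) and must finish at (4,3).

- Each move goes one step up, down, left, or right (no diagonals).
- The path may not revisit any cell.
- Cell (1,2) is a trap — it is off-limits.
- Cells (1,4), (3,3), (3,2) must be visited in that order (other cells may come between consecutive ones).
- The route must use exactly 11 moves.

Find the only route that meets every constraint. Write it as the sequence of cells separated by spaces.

The waypoints must appear in the order (1,4), (3,3), (3,2), with no cell reused.
Route from (2,2): right 1 to (2,3), up 1 to (1,3), right 1 to (1,4), down 2 to (3,4), left 3 to (3,1), down 1 to (4,1), right 2 to (4,3) — 11 moves in all.
Check: order respected (1 at step 3, 2 at step 6, 3 at step 7); 11 moves as required.

(2,2) (2,3) (1,3) (1,4) (2,4) (3,4) (3,3) (3,2) (3,1) (4,1) (4,2) (4,3)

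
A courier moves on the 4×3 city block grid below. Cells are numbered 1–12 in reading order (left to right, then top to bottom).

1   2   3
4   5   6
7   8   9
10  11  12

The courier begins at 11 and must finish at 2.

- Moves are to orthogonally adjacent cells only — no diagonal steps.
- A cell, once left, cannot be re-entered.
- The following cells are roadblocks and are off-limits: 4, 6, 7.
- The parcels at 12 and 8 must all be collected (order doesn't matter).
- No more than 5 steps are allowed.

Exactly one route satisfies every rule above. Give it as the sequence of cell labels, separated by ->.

The 5-move cap with required stops at 12, 8 leaves no slack for detours.
Route from 11: right to 12, up to 9, left to 8, 2× up (reaching 2) — 5 moves in all.
Check: all required cells visited; 5 ≤ 5 moves.

11 -> 12 -> 9 -> 8 -> 5 -> 2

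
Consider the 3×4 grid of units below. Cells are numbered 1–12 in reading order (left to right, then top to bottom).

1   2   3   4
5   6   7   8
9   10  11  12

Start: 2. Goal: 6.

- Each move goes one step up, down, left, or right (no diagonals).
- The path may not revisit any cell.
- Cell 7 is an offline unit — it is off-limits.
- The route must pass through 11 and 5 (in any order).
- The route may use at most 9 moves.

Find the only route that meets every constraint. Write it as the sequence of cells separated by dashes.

2 - 3 - 4 - 8 - 12 - 11 - 10 - 9 - 5 - 6

Any route must reach 11 and 5 and still end at 6 within 9 moves, so the order of the required stops is forced.
Route from 2: right 2 to 4, down 2 to 12, left 3 to 9, up 1 to 5, right 1 to 6 — 9 moves in all.
Check: all required cells visited; 9 ≤ 9 moves.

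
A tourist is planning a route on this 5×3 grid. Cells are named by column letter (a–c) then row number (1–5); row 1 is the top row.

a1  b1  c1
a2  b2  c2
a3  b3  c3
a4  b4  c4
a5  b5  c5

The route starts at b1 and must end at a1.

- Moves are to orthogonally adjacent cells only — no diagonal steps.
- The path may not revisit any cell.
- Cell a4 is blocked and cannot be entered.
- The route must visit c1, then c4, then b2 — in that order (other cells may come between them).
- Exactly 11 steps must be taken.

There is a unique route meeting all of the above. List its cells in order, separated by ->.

b1 -> c1 -> c2 -> c3 -> c4 -> c5 -> b5 -> b4 -> b3 -> b2 -> a2 -> a1

The waypoints must appear in the order c1, c4, b2, with no cell reused.
Route from b1: right to c1, 4× down (reaching c5), left to b5, 3× up (reaching b2), left to a2, up to a1 — 11 moves in all.
Check: order respected (c1 at step 1, c4 at step 4, b2 at step 9); 11 moves as required.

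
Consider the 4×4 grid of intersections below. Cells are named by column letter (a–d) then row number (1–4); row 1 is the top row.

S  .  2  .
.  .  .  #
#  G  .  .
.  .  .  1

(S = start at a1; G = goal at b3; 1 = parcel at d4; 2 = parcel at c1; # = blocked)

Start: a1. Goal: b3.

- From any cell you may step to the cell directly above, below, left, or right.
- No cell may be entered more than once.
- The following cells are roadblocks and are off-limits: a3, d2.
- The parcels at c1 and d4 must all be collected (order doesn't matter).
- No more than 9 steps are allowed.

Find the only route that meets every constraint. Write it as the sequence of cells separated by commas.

a1, b1, c1, c2, c3, d3, d4, c4, b4, b3

The budget equals the shortest possible length, so every move has to be on a shortest route through the required cells.
Route from a1: right 2 to c1, down 2 to c3, right 1 to d3, down 1 to d4, left 2 to b4, up 1 to b3 — 9 moves in all.
Check: all required cells visited; 9 ≤ 9 moves.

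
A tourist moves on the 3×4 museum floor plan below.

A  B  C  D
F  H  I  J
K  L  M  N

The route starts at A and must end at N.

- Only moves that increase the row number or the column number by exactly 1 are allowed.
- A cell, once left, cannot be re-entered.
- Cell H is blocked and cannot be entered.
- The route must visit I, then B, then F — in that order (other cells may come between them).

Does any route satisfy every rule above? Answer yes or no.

no

B lies above I, so going from I to B would need an upward move — but moves only go right/down, so I cannot be visited before B.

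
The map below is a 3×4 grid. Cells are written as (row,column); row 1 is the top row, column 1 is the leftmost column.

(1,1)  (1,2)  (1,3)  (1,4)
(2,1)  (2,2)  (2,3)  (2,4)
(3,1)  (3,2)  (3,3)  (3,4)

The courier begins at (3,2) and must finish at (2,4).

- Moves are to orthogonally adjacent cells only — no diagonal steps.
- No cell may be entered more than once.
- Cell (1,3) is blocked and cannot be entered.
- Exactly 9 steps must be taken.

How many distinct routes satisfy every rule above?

1

Need simple routes of exactly 9 moves from (3,2) to (2,4) (Manhattan distance 3, so 3 moves are spent on a detour and 3 undoing it).
Enumerating: (3,2) (3,1) (2,1) (1,1) (1,2) (2,2) (2,3) (3,3) (3,4) (2,4).
That gives 1 route.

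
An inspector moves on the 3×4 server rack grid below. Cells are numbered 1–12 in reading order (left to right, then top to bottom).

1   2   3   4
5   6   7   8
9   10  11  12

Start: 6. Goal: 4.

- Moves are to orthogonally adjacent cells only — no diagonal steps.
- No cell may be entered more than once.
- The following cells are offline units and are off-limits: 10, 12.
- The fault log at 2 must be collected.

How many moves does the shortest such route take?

Any route passes through 2 somewhere between 6 and 4. Summing Manhattan distances along the two legs (6 → 2 → 4) gives a lower bound of 1 + 2 = 3 moves.
A route of 3 moves achieves this: 6 → 2 → 3 → 4.
Since 3 matches the lower bound, it is optimal.

3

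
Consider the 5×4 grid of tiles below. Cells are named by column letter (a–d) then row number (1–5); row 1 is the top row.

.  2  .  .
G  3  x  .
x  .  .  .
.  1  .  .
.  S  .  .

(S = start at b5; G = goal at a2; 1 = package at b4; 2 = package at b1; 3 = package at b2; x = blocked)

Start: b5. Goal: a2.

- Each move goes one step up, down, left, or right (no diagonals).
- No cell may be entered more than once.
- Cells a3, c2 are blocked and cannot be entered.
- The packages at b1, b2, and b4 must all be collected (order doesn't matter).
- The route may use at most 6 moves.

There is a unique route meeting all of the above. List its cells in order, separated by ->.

b5 -> b4 -> b3 -> b2 -> b1 -> a1 -> a2

Any route must reach b1, b2, and b4 and still end at a2 within 6 moves, so the order of the required stops is forced.
Route from b5: 4× up (reaching b1), left to a1, down to a2 — 6 moves in all.
Check: all required cells visited; 6 ≤ 6 moves.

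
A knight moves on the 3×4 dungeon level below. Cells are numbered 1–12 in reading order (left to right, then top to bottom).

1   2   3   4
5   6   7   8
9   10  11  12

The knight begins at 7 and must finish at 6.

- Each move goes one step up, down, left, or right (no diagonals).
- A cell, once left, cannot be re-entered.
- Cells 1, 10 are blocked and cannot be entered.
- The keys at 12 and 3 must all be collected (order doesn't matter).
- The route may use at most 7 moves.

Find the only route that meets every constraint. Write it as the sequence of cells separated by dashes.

The budget equals the shortest possible length, so every move has to be on a shortest route through the required cells.
Route from 7: down to 11, right to 12, 2× up (reaching 4), 2× left (reaching 2), down to 6 — 7 moves in all.
Check: all required cells visited; 7 ≤ 7 moves.

7 - 11 - 12 - 8 - 4 - 3 - 2 - 6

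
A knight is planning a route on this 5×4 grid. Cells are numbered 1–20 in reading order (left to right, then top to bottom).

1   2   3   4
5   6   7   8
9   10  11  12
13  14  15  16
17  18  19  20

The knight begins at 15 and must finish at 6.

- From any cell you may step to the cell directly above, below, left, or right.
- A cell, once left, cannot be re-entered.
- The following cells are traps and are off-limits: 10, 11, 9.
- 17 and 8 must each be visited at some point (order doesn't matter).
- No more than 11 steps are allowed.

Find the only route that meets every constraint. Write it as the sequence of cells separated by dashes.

15 - 14 - 13 - 17 - 18 - 19 - 20 - 16 - 12 - 8 - 7 - 6

The budget equals the shortest possible length, so every move has to be on a shortest route through the required cells.
Route from 15: left 2 to 13, down 1 to 17, right 3 to 20, up 3 to 8, left 2 to 6 — 11 moves in all.
Check: all required cells visited; 11 ≤ 11 moves.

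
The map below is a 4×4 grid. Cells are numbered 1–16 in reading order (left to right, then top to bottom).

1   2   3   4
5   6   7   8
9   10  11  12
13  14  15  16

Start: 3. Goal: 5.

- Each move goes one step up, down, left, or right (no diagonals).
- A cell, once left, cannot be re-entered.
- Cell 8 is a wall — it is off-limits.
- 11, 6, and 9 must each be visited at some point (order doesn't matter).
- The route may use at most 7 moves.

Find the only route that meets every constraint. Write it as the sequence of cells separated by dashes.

3 - 2 - 6 - 7 - 11 - 10 - 9 - 5

The 7-move cap with required stops at 11, 6, 9 leaves no slack for detours.
Route from 3: left to 2, down to 6, right to 7, down to 11, 2× left (reaching 9), up to 5 — 7 moves in all.
Check: all required cells visited; 7 ≤ 7 moves.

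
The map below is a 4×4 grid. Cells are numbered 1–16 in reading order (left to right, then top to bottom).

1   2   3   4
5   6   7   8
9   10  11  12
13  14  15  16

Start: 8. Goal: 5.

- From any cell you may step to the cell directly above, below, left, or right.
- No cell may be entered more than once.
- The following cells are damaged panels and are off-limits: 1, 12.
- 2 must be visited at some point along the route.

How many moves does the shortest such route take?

5

Any route passes through 2 somewhere between 8 and 5. Summing Manhattan distances along the two legs (8 → 2 → 5) gives a lower bound of 3 + 2 = 5 moves.
A route of 5 moves achieves this: 8 → 4 → 3 → 2 → 6 → 5.
Since 5 matches the lower bound, it is optimal.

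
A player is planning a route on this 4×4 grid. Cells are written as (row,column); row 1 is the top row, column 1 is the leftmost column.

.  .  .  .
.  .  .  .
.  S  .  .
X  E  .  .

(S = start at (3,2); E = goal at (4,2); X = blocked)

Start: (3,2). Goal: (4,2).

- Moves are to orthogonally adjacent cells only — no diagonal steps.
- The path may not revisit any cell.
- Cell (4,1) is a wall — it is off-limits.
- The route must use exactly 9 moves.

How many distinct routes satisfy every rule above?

16

Need simple routes of exactly 9 moves from (3,2) to (4,2) (Manhattan distance 1, so 4 moves are spent on a detour and 4 undoing it).
Branch systematically from the start, pruning whenever the remaining move budget drops below the Manhattan distance to (4,2) or differs from it in parity. Grouping the completions by first move — via (2,2): 9; via (3,1): 6; via (3,3): 1 (no valid completion starts via (4,2)) — and summing: 9 + 6 + 1 = 16.
That gives 16 routes.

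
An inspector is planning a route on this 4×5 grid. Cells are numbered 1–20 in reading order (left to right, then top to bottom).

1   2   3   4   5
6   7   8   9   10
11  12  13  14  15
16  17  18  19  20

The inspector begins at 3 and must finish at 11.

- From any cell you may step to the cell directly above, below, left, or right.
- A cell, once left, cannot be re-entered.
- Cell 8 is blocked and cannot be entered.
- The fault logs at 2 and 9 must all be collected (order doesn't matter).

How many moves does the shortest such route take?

Any route passes through 2 and 9 in some order between 3 and 11. Summing Manhattan distances along each leg and taking the cheapest ordering (3 → 9 → 2 → 11) gives a lower bound of 2 + 3 + 3 = 8 moves.
The shortest route satisfying every rule uses 10 moves: 3 → 4 → 9 → 14 → 13 → 12 → 7 → 2 → 1 → 6 → 11.
The bound of 8 isn't tight here; checking systematically, no route of length 8 through 9 satisfies every constraint, so 10 is the minimum.

10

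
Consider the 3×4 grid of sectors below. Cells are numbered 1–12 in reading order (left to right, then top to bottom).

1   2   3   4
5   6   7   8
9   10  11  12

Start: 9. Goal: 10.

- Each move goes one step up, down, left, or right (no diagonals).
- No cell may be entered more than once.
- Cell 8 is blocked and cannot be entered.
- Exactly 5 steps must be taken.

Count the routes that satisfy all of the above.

Need simple routes of exactly 5 moves from 9 to 10 (Manhattan distance 1, so 2 moves are spent on a detour and 2 undoing it).
Enumerating: 9 5 1 2 6 10 | 9 5 6 7 11 10.
That gives 2 routes.

2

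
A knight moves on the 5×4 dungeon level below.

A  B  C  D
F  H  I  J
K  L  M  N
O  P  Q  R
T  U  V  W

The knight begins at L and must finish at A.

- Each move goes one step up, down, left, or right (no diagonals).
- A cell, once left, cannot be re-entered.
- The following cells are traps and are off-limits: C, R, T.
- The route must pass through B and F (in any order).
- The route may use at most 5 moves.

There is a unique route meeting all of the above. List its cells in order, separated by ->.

L -> K -> F -> H -> B -> A

The 5-move cap with required stops at B, F leaves no slack for detours.
Route from L: left 1 to K, up 1 to F, right 1 to H, up 1 to B, left 1 to A — 5 moves in all.
Check: all required cells visited; 5 ≤ 5 moves.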